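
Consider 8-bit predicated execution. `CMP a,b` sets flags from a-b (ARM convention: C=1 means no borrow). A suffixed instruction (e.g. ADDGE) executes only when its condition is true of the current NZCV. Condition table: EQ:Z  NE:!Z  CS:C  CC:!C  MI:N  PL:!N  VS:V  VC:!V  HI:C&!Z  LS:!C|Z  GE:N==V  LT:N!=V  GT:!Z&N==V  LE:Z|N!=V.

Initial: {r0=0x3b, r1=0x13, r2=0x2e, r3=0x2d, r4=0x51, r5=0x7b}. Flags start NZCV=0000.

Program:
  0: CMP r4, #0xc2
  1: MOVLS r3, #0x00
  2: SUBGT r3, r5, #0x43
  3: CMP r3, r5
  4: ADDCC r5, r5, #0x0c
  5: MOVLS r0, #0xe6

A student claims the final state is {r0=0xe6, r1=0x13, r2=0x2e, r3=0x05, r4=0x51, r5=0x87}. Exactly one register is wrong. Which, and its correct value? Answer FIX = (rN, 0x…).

0: ✓ CMP  NZCV=1001
1: ✓ MOVLS  r3←0x00
2: ✓ SUBGT  r3←0x38
3: ✓ CMP  NZCV=1000
4: ✓ ADDCC  r5←0x87
5: ✓ MOVLS  r0←0xe6

FIX = (r3, 0x38)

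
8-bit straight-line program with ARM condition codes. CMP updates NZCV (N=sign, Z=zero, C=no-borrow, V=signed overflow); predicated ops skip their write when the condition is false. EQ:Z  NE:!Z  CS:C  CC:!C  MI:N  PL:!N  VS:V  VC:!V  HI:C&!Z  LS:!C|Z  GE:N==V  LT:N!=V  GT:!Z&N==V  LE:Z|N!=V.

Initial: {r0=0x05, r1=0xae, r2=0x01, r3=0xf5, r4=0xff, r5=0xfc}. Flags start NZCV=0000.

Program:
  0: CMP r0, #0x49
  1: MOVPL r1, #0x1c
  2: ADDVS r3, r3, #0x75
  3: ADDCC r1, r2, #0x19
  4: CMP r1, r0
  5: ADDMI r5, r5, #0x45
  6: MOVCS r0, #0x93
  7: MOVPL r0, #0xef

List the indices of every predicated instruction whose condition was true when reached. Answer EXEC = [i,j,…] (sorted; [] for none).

EXEC = [3,6,7]

0: ✓ CMP  NZCV=1000
1: · MOVPL
2: · ADDVS
3: ✓ ADDCC  r1←0x1a
4: ✓ CMP  NZCV=0010
5: · ADDMI
6: ✓ MOVCS  r0←0x93
7: ✓ MOVPL  r0←0xef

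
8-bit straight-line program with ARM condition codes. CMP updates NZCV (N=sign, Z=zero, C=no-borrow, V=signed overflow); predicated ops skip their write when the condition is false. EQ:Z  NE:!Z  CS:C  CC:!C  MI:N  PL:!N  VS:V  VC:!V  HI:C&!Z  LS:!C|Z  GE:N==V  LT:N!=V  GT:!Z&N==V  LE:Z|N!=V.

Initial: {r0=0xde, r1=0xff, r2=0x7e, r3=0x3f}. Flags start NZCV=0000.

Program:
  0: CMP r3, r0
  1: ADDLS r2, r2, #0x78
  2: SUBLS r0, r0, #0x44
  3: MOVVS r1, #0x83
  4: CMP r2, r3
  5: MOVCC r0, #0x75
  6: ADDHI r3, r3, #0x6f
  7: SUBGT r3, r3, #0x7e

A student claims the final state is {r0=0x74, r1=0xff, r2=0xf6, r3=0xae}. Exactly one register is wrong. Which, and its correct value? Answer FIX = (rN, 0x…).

FIX = (r0, 0x9a)

0: ✓ CMP  NZCV=0000
1: ✓ ADDLS  r2←0xf6
2: ✓ SUBLS  r0←0x9a
3: · MOVVS
4: ✓ CMP  NZCV=1010
5: · MOVCC
6: ✓ ADDHI  r3←0xae
7: · SUBGT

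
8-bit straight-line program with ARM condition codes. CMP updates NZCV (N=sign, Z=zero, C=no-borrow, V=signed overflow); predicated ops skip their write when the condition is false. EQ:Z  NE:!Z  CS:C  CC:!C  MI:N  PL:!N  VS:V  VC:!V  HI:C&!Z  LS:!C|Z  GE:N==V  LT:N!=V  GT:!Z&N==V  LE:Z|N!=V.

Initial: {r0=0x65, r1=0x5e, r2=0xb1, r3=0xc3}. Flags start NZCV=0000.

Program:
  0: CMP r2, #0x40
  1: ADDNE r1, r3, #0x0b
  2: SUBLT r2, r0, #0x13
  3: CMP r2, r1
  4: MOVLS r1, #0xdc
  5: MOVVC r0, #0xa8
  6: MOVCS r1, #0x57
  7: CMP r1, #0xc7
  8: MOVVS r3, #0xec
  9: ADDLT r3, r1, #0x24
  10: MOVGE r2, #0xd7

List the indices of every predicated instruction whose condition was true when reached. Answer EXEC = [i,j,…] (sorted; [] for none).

0: ✓ CMP  NZCV=0011
1: ✓ ADDNE  r1←0xce
2: ✓ SUBLT  r2←0x52
3: ✓ CMP  NZCV=1001
4: ✓ MOVLS  r1←0xdc
5: · MOVVC
6: · MOVCS
7: ✓ CMP  NZCV=0010
8: · MOVVS
9: · ADDLT
10: ✓ MOVGE  r2←0xd7

EXEC = [1,2,4,10]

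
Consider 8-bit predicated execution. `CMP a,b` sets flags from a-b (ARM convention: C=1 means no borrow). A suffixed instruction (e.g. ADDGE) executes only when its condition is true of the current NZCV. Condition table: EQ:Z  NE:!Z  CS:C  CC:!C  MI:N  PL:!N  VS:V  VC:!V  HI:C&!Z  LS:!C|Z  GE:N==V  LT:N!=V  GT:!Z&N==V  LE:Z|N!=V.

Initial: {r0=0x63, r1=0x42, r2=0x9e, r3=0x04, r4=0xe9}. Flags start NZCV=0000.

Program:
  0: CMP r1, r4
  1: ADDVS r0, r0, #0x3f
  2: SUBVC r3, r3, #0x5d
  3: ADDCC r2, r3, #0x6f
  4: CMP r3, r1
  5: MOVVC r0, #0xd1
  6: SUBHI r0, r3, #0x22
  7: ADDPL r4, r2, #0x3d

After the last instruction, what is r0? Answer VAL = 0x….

[0] flags=0000 → (cmp)
[1] flags=0000 VS?F → skip
[2] flags=0000 VC?T → r3=0xa7
[3] flags=0000 CC?T → r2=0x16
[4] flags=0011 → (cmp)
[5] flags=0011 VC?F → skip
[6] flags=0011 HI?T → r0=0x85
[7] flags=0011 PL?T → r4=0x53

VAL = 0x85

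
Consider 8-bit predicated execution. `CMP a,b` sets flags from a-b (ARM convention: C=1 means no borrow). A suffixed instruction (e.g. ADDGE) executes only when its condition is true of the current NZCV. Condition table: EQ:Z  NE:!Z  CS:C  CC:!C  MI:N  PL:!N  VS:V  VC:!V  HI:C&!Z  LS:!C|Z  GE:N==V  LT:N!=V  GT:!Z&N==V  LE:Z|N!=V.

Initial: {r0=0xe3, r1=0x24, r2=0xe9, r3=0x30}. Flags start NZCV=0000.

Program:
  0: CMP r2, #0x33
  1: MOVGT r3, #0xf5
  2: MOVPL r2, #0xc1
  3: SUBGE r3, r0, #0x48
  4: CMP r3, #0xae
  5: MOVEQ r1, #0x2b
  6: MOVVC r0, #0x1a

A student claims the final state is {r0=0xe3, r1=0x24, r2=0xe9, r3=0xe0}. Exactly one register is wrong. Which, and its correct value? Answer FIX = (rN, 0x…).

FIX = (r3, 0x30)

[0] flags=1010 → (cmp)
[1] flags=1010 GT?F → skip
[2] flags=1010 PL?F → skip
[3] flags=1010 GE?F → skip
[4] flags=1001 → (cmp)
[5] flags=1001 EQ?F → skip
[6] flags=1001 VC?F → skip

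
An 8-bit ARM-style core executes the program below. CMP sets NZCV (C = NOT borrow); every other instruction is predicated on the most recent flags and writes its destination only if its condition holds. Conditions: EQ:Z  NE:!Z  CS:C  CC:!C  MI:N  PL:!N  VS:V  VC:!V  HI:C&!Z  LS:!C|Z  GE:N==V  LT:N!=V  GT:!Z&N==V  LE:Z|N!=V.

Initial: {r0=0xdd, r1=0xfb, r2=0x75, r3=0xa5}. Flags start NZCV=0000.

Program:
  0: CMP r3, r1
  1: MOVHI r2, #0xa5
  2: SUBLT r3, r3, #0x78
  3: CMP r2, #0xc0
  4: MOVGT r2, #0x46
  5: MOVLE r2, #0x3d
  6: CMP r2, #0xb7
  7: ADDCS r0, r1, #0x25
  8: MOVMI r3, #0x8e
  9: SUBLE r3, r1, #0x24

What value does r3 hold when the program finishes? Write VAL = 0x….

[0] flags=1000 → (cmp)
[1] flags=1000 HI?F → skip
[2] flags=1000 LT?T → r3=0x2d
[3] flags=1001 → (cmp)
[4] flags=1001 GT?T → r2=0x46
[5] flags=1001 LE?F → skip
[6] flags=1001 → (cmp)
[7] flags=1001 CS?F → skip
[8] flags=1001 MI?T → r3=0x8e
[9] flags=1001 LE?F → skip

VAL = 0x8e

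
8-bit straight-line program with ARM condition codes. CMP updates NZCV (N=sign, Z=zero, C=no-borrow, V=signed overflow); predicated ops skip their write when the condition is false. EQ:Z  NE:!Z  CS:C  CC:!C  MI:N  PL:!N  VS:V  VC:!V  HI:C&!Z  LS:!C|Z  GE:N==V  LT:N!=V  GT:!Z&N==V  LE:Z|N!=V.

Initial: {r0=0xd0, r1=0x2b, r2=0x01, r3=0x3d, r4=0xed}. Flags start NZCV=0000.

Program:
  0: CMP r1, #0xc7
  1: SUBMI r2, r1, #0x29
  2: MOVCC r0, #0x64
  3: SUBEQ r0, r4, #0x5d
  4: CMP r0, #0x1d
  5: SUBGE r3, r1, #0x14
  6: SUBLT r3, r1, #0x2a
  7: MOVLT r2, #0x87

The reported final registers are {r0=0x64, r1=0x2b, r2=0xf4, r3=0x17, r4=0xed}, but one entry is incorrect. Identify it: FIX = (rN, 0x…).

FIX = (r2, 0x01)

0: ✓ CMP  NZCV=0000
1: · SUBMI
2: ✓ MOVCC  r0←0x64
3: · SUBEQ
4: ✓ CMP  NZCV=0010
5: ✓ SUBGE  r3←0x17
6: · SUBLT
7: · MOVLT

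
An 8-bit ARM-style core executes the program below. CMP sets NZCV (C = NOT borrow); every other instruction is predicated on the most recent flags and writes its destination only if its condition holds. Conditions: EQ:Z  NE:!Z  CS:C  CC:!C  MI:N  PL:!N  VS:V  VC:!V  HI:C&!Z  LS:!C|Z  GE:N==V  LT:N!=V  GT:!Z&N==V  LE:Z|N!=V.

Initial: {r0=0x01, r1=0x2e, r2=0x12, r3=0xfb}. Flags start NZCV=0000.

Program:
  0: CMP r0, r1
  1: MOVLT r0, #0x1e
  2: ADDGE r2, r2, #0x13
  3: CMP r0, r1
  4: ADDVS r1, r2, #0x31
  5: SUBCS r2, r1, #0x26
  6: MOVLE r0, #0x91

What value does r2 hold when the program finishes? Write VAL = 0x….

[0] flags=1000 → (cmp)
[1] flags=1000 LT?T → r0=0x1e
[2] flags=1000 GE?F → skip
[3] flags=1000 → (cmp)
[4] flags=1000 VS?F → skip
[5] flags=1000 CS?F → skip
[6] flags=1000 LE?T → r0=0x91

VAL = 0x12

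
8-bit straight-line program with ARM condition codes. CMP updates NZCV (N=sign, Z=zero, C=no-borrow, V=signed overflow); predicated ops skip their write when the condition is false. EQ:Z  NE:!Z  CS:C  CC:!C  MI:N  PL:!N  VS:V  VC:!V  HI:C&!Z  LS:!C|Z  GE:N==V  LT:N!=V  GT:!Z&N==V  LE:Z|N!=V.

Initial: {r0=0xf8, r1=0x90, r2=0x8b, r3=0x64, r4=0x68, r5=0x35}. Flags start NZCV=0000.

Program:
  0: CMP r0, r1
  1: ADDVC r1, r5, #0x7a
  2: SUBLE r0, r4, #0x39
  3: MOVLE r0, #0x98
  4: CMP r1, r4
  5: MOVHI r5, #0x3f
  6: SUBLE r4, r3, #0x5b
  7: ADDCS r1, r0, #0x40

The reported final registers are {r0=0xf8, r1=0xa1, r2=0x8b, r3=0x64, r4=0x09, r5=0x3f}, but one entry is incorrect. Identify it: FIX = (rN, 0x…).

FIX = (r1, 0x38)

0: ✓ CMP  NZCV=0010
1: ✓ ADDVC  r1←0xaf
2: · SUBLE
3: · MOVLE
4: ✓ CMP  NZCV=0011
5: ✓ MOVHI  r5←0x3f
6: ✓ SUBLE  r4←0x09
7: ✓ ADDCS  r1←0x38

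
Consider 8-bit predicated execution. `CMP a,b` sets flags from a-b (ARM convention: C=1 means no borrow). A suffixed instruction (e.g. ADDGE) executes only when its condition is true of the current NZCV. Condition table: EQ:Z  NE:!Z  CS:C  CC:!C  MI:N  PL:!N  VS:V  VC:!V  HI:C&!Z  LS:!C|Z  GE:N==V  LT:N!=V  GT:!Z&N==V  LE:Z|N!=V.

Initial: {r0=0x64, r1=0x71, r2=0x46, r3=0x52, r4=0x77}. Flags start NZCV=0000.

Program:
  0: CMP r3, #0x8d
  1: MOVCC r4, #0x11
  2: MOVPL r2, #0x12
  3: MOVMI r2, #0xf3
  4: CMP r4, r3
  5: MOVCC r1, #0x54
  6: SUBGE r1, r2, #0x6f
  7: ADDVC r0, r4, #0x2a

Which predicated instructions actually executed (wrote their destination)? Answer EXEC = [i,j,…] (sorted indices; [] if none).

EXEC = [1,3,5,7]

[0] flags=1001 → (cmp)
[1] flags=1001 CC?T → r4=0x11
[2] flags=1001 PL?F → skip
[3] flags=1001 MI?T → r2=0xf3
[4] flags=1000 → (cmp)
[5] flags=1000 CC?T → r1=0x54
[6] flags=1000 GE?F → skip
[7] flags=1000 VC?T → r0=0x3b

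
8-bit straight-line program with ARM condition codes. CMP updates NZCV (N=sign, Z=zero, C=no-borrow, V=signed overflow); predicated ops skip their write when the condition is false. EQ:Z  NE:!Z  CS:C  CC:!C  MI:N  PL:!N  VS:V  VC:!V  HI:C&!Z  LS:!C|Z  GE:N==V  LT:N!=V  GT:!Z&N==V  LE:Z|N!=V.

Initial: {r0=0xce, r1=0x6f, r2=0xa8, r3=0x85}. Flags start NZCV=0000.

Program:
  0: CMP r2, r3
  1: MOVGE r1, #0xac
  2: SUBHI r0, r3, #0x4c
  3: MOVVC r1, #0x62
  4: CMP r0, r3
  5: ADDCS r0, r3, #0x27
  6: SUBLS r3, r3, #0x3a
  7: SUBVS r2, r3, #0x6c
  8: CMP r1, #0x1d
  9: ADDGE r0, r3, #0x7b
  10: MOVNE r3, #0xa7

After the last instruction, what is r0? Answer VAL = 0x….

0: ✓ CMP  NZCV=0010
1: ✓ MOVGE  r1←0xac
2: ✓ SUBHI  r0←0x39
3: ✓ MOVVC  r1←0x62
4: ✓ CMP  NZCV=1001
5: · ADDCS
6: ✓ SUBLS  r3←0x4b
7: ✓ SUBVS  r2←0xdf
8: ✓ CMP  NZCV=0010
9: ✓ ADDGE  r0←0xc6
10: ✓ MOVNE  r3←0xa7

VAL = 0xc6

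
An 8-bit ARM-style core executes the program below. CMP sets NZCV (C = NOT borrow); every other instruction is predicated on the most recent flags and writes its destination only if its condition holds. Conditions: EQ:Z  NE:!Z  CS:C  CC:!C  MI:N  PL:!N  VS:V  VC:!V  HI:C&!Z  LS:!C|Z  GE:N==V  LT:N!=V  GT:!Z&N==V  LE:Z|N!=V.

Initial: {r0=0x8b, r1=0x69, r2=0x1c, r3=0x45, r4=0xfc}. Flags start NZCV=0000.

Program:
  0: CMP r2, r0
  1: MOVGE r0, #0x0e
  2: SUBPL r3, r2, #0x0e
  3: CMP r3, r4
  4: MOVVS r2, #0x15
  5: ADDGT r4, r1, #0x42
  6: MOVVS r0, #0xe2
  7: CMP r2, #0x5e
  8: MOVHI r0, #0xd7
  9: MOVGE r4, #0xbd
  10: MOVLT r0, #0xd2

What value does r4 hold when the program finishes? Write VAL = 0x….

[0] flags=1001 → (cmp)
[1] flags=1001 GE?T → r0=0x0e
[2] flags=1001 PL?F → skip
[3] flags=0000 → (cmp)
[4] flags=0000 VS?F → skip
[5] flags=0000 GT?T → r4=0xab
[6] flags=0000 VS?F → skip
[7] flags=1000 → (cmp)
[8] flags=1000 HI?F → skip
[9] flags=1000 GE?F → skip
[10] flags=1000 LT?T → r0=0xd2

VAL = 0xab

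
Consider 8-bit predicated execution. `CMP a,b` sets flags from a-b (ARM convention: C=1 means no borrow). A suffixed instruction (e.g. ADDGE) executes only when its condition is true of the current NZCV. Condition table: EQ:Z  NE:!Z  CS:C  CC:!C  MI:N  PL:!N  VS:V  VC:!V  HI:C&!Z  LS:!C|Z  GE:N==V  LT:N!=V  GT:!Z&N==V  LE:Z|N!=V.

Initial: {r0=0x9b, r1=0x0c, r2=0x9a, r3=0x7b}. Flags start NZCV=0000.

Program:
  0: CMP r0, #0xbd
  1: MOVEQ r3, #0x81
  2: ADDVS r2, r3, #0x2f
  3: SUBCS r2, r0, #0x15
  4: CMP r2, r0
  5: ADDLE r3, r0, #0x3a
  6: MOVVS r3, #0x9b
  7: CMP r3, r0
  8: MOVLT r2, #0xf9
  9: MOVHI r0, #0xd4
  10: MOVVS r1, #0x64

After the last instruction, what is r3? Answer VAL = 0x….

VAL = 0xd5

[0] flags=1000 → (cmp)
[1] flags=1000 EQ?F → skip
[2] flags=1000 VS?F → skip
[3] flags=1000 CS?F → skip
[4] flags=1000 → (cmp)
[5] flags=1000 LE?T → r3=0xd5
[6] flags=1000 VS?F → skip
[7] flags=0010 → (cmp)
[8] flags=0010 LT?F → skip
[9] flags=0010 HI?T → r0=0xd4
[10] flags=0010 VS?F → skip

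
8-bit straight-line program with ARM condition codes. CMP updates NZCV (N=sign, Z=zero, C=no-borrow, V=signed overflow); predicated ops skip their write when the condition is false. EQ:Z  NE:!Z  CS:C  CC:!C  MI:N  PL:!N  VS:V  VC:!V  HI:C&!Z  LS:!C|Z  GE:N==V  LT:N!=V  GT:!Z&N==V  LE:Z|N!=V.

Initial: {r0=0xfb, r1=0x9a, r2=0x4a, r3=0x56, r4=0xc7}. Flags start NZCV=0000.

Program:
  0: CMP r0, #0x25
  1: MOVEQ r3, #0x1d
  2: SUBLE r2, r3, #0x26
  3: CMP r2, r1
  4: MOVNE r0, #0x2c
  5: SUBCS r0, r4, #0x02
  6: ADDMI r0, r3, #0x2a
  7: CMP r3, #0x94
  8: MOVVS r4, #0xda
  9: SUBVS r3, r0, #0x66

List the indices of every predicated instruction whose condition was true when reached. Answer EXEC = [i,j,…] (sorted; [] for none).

0: ✓ CMP  NZCV=1010
1: · MOVEQ
2: ✓ SUBLE  r2←0x30
3: ✓ CMP  NZCV=1001
4: ✓ MOVNE  r0←0x2c
5: · SUBCS
6: ✓ ADDMI  r0←0x80
7: ✓ CMP  NZCV=1001
8: ✓ MOVVS  r4←0xda
9: ✓ SUBVS  r3←0x1a

EXEC = [2,4,6,8,9]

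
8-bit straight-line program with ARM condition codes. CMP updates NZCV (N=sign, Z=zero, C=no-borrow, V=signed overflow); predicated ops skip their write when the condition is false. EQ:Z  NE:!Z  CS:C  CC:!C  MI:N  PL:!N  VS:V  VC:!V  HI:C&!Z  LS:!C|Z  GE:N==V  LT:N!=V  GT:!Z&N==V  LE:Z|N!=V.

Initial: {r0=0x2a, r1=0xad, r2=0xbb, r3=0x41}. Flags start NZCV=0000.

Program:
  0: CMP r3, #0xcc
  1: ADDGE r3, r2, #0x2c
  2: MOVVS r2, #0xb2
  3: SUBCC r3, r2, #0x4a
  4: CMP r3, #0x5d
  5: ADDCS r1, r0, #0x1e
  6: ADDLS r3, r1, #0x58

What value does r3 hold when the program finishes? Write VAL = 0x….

[0] flags=0000 → (cmp)
[1] flags=0000 GE?T → r3=0xe7
[2] flags=0000 VS?F → skip
[3] flags=0000 CC?T → r3=0x71
[4] flags=0010 → (cmp)
[5] flags=0010 CS?T → r1=0x48
[6] flags=0010 LS?F → skip

VAL = 0x71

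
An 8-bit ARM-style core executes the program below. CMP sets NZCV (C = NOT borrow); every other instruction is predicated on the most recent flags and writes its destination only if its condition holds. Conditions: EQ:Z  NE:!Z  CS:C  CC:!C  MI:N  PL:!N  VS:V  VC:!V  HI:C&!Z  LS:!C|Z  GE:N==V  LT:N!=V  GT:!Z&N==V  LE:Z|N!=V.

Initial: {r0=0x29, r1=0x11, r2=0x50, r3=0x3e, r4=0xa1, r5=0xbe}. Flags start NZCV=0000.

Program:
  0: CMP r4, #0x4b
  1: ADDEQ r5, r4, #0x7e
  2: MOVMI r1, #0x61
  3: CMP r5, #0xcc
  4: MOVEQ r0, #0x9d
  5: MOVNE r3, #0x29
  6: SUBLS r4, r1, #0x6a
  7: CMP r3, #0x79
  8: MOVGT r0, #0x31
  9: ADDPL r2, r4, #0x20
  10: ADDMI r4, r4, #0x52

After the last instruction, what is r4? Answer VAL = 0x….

[0] flags=0011 → (cmp)
[1] flags=0011 EQ?F → skip
[2] flags=0011 MI?F → skip
[3] flags=1000 → (cmp)
[4] flags=1000 EQ?F → skip
[5] flags=1000 NE?T → r3=0x29
[6] flags=1000 LS?T → r4=0xa7
[7] flags=1000 → (cmp)
[8] flags=1000 GT?F → skip
[9] flags=1000 PL?F → skip
[10] flags=1000 MI?T → r4=0xf9

VAL = 0xf9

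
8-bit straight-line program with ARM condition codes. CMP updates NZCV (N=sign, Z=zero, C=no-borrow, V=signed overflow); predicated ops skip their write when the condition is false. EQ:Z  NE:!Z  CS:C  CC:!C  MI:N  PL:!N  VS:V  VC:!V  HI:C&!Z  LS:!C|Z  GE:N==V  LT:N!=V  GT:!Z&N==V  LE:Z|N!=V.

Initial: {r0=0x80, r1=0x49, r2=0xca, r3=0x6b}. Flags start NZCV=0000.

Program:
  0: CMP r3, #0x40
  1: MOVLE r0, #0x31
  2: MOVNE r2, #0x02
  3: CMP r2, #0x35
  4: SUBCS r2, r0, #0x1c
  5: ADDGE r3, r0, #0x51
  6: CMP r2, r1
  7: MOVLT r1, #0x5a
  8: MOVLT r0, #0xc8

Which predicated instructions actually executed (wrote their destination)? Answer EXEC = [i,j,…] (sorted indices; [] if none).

EXEC = [2,7,8]

[0] flags=0010 → (cmp)
[1] flags=0010 LE?F → skip
[2] flags=0010 NE?T → r2=0x02
[3] flags=1000 → (cmp)
[4] flags=1000 CS?F → skip
[5] flags=1000 GE?F → skip
[6] flags=1000 → (cmp)
[7] flags=1000 LT?T → r1=0x5a
[8] flags=1000 LT?T → r0=0xc8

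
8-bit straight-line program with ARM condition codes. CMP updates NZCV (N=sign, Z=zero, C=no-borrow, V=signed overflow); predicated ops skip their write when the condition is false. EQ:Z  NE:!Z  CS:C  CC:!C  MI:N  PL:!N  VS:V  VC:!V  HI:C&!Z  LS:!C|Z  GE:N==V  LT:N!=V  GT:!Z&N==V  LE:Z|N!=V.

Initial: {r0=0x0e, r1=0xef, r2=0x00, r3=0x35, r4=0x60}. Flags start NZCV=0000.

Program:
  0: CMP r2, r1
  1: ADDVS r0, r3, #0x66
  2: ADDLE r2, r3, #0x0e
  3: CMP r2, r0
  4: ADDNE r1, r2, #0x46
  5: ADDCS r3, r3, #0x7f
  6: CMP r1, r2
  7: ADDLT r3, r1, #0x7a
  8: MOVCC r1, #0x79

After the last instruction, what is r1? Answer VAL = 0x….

VAL = 0x46

[0] flags=0000 → (cmp)
[1] flags=0000 VS?F → skip
[2] flags=0000 LE?F → skip
[3] flags=1000 → (cmp)
[4] flags=1000 NE?T → r1=0x46
[5] flags=1000 CS?F → skip
[6] flags=0010 → (cmp)
[7] flags=0010 LT?F → skip
[8] flags=0010 CC?F → skip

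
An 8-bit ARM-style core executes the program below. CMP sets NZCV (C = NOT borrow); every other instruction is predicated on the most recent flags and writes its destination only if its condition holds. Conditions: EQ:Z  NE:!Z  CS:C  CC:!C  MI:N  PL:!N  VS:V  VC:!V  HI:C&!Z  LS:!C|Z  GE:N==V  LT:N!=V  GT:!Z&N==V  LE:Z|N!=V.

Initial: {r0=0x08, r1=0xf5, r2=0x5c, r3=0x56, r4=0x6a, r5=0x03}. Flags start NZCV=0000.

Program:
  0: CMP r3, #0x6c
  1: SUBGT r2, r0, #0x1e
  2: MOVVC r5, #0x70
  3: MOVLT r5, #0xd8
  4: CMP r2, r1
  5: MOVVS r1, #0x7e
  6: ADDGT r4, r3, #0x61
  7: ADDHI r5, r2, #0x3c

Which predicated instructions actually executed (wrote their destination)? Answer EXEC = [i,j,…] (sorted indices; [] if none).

EXEC = [2,3,6]

0: ✓ CMP  NZCV=1000
1: · SUBGT
2: ✓ MOVVC  r5←0x70
3: ✓ MOVLT  r5←0xd8
4: ✓ CMP  NZCV=0000
5: · MOVVS
6: ✓ ADDGT  r4←0xb7
7: · ADDHI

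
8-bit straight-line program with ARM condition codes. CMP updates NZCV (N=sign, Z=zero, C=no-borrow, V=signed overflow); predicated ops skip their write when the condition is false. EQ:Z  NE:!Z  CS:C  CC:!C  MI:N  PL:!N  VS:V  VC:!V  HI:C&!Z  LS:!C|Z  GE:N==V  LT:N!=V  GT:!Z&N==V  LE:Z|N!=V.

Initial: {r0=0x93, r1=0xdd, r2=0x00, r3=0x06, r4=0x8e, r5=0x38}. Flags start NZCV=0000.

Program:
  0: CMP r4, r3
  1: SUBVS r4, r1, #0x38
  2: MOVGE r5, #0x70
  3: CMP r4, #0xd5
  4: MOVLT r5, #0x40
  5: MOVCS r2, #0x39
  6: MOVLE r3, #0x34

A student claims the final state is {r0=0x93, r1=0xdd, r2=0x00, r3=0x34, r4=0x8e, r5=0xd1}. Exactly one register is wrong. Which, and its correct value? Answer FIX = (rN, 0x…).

0: ✓ CMP  NZCV=1010
1: · SUBVS
2: · MOVGE
3: ✓ CMP  NZCV=1000
4: ✓ MOVLT  r5←0x40
5: · MOVCS
6: ✓ MOVLE  r3←0x34

FIX = (r5, 0x40)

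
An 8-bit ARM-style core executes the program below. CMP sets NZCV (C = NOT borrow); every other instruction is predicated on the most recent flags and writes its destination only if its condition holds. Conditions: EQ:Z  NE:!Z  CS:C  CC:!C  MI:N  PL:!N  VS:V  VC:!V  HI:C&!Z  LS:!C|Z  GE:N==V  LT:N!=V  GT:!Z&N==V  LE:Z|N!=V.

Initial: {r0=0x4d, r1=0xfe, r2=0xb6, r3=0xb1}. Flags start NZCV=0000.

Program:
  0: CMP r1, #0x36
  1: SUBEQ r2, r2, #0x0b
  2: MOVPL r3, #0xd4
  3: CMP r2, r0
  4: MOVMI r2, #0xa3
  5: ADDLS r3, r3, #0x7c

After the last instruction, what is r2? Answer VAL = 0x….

0: ✓ CMP  NZCV=1010
1: · SUBEQ
2: · MOVPL
3: ✓ CMP  NZCV=0011
4: · MOVMI
5: · ADDLS

VAL = 0xb6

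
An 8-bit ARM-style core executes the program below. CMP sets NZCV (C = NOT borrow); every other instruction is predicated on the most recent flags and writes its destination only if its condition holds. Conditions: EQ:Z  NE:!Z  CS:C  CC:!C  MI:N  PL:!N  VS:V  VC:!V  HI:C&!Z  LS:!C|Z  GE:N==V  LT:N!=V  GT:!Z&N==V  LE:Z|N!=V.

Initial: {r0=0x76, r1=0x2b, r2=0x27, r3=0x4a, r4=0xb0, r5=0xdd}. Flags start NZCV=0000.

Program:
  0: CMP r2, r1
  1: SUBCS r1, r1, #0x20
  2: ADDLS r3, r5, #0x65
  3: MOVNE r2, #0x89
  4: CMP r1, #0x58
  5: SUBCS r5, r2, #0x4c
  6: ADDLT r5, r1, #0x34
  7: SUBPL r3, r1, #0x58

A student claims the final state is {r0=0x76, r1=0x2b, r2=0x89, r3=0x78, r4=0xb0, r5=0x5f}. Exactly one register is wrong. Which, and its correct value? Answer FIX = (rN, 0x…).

0: ✓ CMP  NZCV=1000
1: · SUBCS
2: ✓ ADDLS  r3←0x42
3: ✓ MOVNE  r2←0x89
4: ✓ CMP  NZCV=1000
5: · SUBCS
6: ✓ ADDLT  r5←0x5f
7: · SUBPL

FIX = (r3, 0x42)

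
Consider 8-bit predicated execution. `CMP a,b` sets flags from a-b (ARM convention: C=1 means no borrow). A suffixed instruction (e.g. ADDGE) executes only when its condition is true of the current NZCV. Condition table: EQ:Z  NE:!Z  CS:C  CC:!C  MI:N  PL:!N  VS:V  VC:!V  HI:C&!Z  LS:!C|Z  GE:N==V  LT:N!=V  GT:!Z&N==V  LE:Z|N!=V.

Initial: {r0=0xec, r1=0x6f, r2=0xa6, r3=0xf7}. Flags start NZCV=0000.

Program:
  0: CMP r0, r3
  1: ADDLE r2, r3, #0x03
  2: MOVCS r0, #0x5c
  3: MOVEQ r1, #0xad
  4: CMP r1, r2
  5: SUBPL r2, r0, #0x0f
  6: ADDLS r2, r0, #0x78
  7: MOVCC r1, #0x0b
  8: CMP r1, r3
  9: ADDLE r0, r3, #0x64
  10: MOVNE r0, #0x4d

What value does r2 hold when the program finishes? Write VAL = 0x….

VAL = 0x64

[0] flags=1000 → (cmp)
[1] flags=1000 LE?T → r2=0xfa
[2] flags=1000 CS?F → skip
[3] flags=1000 EQ?F → skip
[4] flags=0000 → (cmp)
[5] flags=0000 PL?T → r2=0xdd
[6] flags=0000 LS?T → r2=0x64
[7] flags=0000 CC?T → r1=0x0b
[8] flags=0000 → (cmp)
[9] flags=0000 LE?F → skip
[10] flags=0000 NE?T → r0=0x4d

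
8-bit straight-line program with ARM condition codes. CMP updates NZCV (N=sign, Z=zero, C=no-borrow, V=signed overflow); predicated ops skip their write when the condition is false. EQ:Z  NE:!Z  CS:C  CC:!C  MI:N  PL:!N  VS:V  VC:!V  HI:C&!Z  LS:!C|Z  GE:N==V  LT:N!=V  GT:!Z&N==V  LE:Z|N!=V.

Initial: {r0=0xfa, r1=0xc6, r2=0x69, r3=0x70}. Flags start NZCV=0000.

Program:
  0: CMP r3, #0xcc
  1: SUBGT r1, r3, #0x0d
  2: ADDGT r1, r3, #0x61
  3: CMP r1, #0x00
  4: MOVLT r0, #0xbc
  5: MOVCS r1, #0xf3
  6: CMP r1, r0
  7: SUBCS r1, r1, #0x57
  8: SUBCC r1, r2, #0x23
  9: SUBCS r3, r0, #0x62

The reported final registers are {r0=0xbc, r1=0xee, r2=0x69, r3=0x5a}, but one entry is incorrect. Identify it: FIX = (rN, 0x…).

FIX = (r1, 0x9c)

0: ✓ CMP  NZCV=1001
1: ✓ SUBGT  r1←0x63
2: ✓ ADDGT  r1←0xd1
3: ✓ CMP  NZCV=1010
4: ✓ MOVLT  r0←0xbc
5: ✓ MOVCS  r1←0xf3
6: ✓ CMP  NZCV=0010
7: ✓ SUBCS  r1←0x9c
8: · SUBCC
9: ✓ SUBCS  r3←0x5a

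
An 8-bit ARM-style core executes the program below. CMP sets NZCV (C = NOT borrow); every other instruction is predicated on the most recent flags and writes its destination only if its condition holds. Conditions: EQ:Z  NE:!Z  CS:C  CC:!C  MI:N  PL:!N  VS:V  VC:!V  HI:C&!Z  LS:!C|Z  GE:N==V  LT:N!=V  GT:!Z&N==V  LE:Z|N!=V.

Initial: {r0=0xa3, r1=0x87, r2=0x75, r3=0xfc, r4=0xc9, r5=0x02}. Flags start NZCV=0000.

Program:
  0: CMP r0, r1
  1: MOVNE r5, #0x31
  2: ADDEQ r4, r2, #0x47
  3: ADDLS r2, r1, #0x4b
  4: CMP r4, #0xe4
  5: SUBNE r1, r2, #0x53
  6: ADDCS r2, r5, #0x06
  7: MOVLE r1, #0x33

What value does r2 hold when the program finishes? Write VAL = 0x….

0: ✓ CMP  NZCV=0010
1: ✓ MOVNE  r5←0x31
2: · ADDEQ
3: · ADDLS
4: ✓ CMP  NZCV=1000
5: ✓ SUBNE  r1←0x22
6: · ADDCS
7: ✓ MOVLE  r1←0x33

VAL = 0x75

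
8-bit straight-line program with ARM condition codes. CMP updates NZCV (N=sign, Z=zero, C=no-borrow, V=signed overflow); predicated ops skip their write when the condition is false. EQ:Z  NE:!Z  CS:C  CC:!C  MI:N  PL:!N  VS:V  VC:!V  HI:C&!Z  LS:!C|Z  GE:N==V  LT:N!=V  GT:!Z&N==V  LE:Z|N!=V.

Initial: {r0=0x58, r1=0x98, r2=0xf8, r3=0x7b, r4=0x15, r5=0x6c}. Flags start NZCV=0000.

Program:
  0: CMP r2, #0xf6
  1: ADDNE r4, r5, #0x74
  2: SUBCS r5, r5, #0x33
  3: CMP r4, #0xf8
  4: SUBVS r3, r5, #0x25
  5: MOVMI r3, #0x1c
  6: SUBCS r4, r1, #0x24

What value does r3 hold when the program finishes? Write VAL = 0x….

[0] flags=0010 → (cmp)
[1] flags=0010 NE?T → r4=0xe0
[2] flags=0010 CS?T → r5=0x39
[3] flags=1000 → (cmp)
[4] flags=1000 VS?F → skip
[5] flags=1000 MI?T → r3=0x1c
[6] flags=1000 CS?F → skip

VAL = 0x1c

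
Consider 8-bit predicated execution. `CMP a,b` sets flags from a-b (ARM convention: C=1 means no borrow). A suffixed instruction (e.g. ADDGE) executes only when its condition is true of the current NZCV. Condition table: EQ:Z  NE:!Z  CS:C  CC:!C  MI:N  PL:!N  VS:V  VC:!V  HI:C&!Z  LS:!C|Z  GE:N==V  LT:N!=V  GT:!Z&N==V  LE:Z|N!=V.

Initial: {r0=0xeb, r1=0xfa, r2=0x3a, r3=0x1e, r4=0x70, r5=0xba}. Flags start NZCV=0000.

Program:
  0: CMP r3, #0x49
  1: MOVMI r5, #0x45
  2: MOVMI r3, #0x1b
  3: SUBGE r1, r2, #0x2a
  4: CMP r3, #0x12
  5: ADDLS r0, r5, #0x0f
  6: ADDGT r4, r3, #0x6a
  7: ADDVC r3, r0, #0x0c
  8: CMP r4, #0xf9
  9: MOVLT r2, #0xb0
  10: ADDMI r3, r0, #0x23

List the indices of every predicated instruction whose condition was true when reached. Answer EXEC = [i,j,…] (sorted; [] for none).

[0] flags=1000 → (cmp)
[1] flags=1000 MI?T → r5=0x45
[2] flags=1000 MI?T → r3=0x1b
[3] flags=1000 GE?F → skip
[4] flags=0010 → (cmp)
[5] flags=0010 LS?F → skip
[6] flags=0010 GT?T → r4=0x85
[7] flags=0010 VC?T → r3=0xf7
[8] flags=1000 → (cmp)
[9] flags=1000 LT?T → r2=0xb0
[10] flags=1000 MI?T → r3=0x0e

EXEC = [1,2,6,7,9,10]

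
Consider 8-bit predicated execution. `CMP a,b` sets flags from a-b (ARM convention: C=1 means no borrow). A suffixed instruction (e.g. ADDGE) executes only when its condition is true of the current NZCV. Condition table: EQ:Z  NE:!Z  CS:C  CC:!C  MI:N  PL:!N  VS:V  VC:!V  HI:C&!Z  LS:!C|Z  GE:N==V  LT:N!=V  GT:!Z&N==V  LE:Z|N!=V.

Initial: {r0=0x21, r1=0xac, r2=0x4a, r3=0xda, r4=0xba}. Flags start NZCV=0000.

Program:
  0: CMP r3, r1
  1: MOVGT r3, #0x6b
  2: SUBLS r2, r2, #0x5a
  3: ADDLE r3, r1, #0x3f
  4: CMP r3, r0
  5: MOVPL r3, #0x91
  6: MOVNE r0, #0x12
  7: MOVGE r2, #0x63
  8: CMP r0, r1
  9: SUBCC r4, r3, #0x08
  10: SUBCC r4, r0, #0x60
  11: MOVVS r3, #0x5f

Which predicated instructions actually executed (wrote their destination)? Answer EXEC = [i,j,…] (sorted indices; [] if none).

EXEC = [1,5,6,7,9,10]

[0] flags=0010 → (cmp)
[1] flags=0010 GT?T → r3=0x6b
[2] flags=0010 LS?F → skip
[3] flags=0010 LE?F → skip
[4] flags=0010 → (cmp)
[5] flags=0010 PL?T → r3=0x91
[6] flags=0010 NE?T → r0=0x12
[7] flags=0010 GE?T → r2=0x63
[8] flags=0000 → (cmp)
[9] flags=0000 CC?T → r4=0x89
[10] flags=0000 CC?T → r4=0xb2
[11] flags=0000 VS?F → skip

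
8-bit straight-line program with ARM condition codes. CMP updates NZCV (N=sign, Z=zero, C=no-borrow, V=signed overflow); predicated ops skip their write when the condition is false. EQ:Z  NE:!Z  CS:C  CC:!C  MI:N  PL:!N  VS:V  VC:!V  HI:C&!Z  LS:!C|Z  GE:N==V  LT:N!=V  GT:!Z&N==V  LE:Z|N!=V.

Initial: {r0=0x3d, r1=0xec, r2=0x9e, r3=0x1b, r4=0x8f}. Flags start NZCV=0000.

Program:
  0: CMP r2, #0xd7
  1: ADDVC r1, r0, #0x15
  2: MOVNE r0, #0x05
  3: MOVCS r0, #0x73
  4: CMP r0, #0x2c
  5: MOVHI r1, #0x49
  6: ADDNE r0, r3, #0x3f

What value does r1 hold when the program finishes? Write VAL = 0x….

VAL = 0x52

[0] flags=1000 → (cmp)
[1] flags=1000 VC?T → r1=0x52
[2] flags=1000 NE?T → r0=0x05
[3] flags=1000 CS?F → skip
[4] flags=1000 → (cmp)
[5] flags=1000 HI?F → skip
[6] flags=1000 NE?T → r0=0x5a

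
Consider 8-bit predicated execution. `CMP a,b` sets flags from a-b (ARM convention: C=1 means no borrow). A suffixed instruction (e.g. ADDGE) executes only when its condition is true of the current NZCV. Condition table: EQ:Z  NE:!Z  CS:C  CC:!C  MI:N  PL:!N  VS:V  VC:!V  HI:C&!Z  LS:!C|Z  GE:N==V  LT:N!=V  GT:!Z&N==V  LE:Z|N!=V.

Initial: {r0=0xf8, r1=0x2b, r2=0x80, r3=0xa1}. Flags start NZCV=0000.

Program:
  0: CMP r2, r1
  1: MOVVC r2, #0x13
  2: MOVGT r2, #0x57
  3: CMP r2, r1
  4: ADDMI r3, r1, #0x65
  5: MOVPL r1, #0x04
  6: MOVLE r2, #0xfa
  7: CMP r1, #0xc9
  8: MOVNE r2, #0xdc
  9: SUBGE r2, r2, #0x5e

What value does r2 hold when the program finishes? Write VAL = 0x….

[0] flags=0011 → (cmp)
[1] flags=0011 VC?F → skip
[2] flags=0011 GT?F → skip
[3] flags=0011 → (cmp)
[4] flags=0011 MI?F → skip
[5] flags=0011 PL?T → r1=0x04
[6] flags=0011 LE?T → r2=0xfa
[7] flags=0000 → (cmp)
[8] flags=0000 NE?T → r2=0xdc
[9] flags=0000 GE?T → r2=0x7e

VAL = 0x7e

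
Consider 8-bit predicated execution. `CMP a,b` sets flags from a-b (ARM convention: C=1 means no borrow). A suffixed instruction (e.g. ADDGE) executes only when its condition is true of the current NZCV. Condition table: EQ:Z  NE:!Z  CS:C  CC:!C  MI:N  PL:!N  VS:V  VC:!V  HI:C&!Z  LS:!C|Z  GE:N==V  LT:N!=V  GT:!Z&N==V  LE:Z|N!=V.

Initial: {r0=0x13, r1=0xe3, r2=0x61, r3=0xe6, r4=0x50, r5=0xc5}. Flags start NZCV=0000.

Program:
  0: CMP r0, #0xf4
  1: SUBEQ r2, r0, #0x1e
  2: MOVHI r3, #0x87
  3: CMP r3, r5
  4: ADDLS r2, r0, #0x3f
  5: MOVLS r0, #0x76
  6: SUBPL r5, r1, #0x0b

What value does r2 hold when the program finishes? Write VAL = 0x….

VAL = 0x61

0: ✓ CMP  NZCV=0000
1: · SUBEQ
2: · MOVHI
3: ✓ CMP  NZCV=0010
4: · ADDLS
5: · MOVLS
6: ✓ SUBPL  r5←0xd8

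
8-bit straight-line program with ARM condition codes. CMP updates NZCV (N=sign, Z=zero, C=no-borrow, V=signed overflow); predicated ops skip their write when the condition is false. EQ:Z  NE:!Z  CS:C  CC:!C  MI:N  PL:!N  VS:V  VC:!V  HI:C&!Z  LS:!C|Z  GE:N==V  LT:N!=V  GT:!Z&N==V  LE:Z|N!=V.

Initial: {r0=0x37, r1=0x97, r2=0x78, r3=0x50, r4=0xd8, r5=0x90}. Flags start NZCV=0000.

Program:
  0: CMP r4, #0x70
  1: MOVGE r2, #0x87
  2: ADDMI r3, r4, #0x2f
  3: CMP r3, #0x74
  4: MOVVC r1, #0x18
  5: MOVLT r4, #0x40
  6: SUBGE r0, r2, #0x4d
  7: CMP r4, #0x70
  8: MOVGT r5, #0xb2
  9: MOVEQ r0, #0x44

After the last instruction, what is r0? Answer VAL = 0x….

[0] flags=0011 → (cmp)
[1] flags=0011 GE?F → skip
[2] flags=0011 MI?F → skip
[3] flags=1000 → (cmp)
[4] flags=1000 VC?T → r1=0x18
[5] flags=1000 LT?T → r4=0x40
[6] flags=1000 GE?F → skip
[7] flags=1000 → (cmp)
[8] flags=1000 GT?F → skip
[9] flags=1000 EQ?F → skip

VAL = 0x37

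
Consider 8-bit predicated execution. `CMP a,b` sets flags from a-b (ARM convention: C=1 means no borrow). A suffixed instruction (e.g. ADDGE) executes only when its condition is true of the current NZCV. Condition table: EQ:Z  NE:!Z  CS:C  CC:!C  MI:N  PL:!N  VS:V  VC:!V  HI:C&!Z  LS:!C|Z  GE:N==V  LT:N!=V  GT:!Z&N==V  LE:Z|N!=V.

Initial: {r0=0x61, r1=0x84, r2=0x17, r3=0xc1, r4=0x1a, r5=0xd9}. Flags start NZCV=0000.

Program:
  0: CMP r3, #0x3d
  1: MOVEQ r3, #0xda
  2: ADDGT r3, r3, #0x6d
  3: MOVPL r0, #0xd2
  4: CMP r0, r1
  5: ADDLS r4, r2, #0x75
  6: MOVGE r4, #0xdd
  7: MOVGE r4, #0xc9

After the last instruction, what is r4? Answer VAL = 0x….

0: ✓ CMP  NZCV=1010
1: · MOVEQ
2: · ADDGT
3: · MOVPL
4: ✓ CMP  NZCV=1001
5: ✓ ADDLS  r4←0x8c
6: ✓ MOVGE  r4←0xdd
7: ✓ MOVGE  r4←0xc9

VAL = 0xc9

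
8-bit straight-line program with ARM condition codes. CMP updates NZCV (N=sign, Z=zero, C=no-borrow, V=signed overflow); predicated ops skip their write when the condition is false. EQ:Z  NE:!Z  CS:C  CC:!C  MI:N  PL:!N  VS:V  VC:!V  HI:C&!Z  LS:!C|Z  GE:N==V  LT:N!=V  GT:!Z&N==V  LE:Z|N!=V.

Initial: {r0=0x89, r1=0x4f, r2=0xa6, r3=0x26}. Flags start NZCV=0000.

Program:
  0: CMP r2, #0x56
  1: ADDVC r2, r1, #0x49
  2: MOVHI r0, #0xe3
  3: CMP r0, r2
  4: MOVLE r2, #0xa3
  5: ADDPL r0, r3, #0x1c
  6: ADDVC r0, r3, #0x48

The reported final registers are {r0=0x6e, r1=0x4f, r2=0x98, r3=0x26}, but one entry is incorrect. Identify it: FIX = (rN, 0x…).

FIX = (r2, 0xa6)

0: ✓ CMP  NZCV=0011
1: · ADDVC
2: ✓ MOVHI  r0←0xe3
3: ✓ CMP  NZCV=0010
4: · MOVLE
5: ✓ ADDPL  r0←0x42
6: ✓ ADDVC  r0←0x6e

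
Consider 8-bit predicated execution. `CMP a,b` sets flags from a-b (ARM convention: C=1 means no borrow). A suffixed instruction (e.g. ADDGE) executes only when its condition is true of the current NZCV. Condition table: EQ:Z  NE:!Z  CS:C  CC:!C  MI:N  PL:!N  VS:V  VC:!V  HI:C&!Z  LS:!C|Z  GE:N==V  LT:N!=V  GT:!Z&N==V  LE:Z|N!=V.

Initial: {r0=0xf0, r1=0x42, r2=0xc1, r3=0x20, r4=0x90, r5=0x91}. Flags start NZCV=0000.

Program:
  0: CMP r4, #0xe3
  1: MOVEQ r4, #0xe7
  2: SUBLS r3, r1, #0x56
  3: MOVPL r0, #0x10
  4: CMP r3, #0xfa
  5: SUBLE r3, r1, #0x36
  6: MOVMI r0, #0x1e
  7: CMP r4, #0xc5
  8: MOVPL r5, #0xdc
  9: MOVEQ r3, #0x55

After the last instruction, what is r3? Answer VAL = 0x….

VAL = 0x0c

[0] flags=1000 → (cmp)
[1] flags=1000 EQ?F → skip
[2] flags=1000 LS?T → r3=0xec
[3] flags=1000 PL?F → skip
[4] flags=1000 → (cmp)
[5] flags=1000 LE?T → r3=0x0c
[6] flags=1000 MI?T → r0=0x1e
[7] flags=1000 → (cmp)
[8] flags=1000 PL?F → skip
[9] flags=1000 EQ?F → skip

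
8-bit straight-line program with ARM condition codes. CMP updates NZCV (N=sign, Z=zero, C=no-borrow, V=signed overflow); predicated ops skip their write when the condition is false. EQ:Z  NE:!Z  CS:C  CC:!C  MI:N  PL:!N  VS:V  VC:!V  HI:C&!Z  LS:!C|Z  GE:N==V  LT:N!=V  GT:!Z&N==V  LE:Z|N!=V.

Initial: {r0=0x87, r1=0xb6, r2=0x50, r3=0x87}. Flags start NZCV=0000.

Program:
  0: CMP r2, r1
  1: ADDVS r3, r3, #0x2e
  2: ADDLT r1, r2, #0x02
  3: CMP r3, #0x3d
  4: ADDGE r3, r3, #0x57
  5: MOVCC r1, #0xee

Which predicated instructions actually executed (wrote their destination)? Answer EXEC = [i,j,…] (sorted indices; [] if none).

EXEC = [1]

[0] flags=1001 → (cmp)
[1] flags=1001 VS?T → r3=0xb5
[2] flags=1001 LT?F → skip
[3] flags=0011 → (cmp)
[4] flags=0011 GE?F → skip
[5] flags=0011 CC?F → skip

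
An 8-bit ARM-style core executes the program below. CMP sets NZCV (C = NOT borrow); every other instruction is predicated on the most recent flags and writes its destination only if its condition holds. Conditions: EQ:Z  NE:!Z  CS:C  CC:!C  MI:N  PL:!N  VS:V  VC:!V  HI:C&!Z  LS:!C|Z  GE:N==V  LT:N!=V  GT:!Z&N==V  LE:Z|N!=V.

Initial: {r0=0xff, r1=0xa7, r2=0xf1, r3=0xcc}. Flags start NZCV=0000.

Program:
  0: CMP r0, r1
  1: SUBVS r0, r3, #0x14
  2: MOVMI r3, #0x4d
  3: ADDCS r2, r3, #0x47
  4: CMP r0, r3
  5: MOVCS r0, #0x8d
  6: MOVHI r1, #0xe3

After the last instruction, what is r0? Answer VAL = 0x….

VAL = 0x8d

0: ✓ CMP  NZCV=0010
1: · SUBVS
2: · MOVMI
3: ✓ ADDCS  r2←0x13
4: ✓ CMP  NZCV=0010
5: ✓ MOVCS  r0←0x8d
6: ✓ MOVHI  r1←0xe3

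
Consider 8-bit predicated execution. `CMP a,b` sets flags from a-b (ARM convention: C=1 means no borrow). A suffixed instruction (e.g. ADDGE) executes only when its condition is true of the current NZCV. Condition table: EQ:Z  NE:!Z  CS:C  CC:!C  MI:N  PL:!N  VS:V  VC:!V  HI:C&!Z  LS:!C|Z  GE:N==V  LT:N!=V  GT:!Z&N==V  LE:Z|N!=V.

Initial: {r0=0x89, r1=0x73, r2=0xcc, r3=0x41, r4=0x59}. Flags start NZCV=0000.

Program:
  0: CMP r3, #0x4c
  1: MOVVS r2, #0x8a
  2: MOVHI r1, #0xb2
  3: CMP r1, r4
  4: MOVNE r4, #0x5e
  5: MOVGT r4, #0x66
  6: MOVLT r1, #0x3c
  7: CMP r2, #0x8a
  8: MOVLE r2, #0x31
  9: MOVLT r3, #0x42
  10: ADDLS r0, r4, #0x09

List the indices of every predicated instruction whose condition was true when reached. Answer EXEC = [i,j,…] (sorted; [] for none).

0: ✓ CMP  NZCV=1000
1: · MOVVS
2: · MOVHI
3: ✓ CMP  NZCV=0010
4: ✓ MOVNE  r4←0x5e
5: ✓ MOVGT  r4←0x66
6: · MOVLT
7: ✓ CMP  NZCV=0010
8: · MOVLE
9: · MOVLT
10: · ADDLS

EXEC = [4,5]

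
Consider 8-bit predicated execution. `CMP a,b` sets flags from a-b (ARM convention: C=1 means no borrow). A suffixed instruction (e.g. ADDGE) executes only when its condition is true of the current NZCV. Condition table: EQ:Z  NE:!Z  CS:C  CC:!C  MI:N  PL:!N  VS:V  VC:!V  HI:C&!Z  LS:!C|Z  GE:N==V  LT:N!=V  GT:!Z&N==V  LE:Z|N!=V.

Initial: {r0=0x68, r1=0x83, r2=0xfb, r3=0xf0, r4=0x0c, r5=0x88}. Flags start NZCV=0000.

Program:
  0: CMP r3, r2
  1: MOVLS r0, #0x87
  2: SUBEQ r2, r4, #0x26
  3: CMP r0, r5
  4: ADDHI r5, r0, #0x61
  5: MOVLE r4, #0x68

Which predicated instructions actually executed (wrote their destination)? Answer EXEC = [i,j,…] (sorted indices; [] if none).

0: ✓ CMP  NZCV=1000
1: ✓ MOVLS  r0←0x87
2: · SUBEQ
3: ✓ CMP  NZCV=1000
4: · ADDHI
5: ✓ MOVLE  r4←0x68

EXEC = [1,5]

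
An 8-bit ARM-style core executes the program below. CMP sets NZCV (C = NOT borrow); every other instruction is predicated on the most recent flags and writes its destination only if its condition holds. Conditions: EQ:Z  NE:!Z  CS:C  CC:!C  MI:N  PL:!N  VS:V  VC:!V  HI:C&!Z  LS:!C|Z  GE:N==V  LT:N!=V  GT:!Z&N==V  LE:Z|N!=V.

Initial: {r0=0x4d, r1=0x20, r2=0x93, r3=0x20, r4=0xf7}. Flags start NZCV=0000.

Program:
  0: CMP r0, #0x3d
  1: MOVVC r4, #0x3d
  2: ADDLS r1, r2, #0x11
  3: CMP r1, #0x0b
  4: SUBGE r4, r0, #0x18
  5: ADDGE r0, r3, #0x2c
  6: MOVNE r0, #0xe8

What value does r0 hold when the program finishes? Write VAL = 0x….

VAL = 0xe8

0: ✓ CMP  NZCV=0010
1: ✓ MOVVC  r4←0x3d
2: · ADDLS
3: ✓ CMP  NZCV=0010
4: ✓ SUBGE  r4←0x35
5: ✓ ADDGE  r0←0x4c
6: ✓ MOVNE  r0←0xe8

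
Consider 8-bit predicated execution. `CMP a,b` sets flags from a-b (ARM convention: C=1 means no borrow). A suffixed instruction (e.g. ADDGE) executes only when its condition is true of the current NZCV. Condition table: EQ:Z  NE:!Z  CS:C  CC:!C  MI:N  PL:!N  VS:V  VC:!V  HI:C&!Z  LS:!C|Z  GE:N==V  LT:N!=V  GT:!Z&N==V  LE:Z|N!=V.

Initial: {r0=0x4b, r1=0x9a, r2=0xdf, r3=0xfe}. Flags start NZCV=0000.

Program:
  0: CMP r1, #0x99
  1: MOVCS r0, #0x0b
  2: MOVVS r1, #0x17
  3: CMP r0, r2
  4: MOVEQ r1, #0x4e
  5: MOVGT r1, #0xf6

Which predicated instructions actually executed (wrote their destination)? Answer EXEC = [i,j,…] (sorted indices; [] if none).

0: ✓ CMP  NZCV=0010
1: ✓ MOVCS  r0←0x0b
2: · MOVVS
3: ✓ CMP  NZCV=0000
4: · MOVEQ
5: ✓ MOVGT  r1←0xf6

EXEC = [1,5]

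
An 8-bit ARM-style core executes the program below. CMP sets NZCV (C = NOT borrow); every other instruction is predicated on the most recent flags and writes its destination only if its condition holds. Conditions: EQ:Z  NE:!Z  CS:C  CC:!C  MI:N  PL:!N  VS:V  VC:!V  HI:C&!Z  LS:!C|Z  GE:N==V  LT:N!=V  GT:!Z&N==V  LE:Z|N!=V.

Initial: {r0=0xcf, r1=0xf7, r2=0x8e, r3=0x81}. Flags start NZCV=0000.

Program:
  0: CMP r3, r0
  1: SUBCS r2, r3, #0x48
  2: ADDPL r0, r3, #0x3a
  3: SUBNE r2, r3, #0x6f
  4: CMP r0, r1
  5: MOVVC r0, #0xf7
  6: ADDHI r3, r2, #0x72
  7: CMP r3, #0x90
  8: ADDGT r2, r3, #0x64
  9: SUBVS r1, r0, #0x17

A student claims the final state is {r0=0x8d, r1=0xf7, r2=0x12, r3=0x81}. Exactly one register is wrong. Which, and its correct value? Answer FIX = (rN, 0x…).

0: ✓ CMP  NZCV=1000
1: · SUBCS
2: · ADDPL
3: ✓ SUBNE  r2←0x12
4: ✓ CMP  NZCV=1000
5: ✓ MOVVC  r0←0xf7
6: · ADDHI
7: ✓ CMP  NZCV=1000
8: · ADDGT
9: · SUBVS

FIX = (r0, 0xf7)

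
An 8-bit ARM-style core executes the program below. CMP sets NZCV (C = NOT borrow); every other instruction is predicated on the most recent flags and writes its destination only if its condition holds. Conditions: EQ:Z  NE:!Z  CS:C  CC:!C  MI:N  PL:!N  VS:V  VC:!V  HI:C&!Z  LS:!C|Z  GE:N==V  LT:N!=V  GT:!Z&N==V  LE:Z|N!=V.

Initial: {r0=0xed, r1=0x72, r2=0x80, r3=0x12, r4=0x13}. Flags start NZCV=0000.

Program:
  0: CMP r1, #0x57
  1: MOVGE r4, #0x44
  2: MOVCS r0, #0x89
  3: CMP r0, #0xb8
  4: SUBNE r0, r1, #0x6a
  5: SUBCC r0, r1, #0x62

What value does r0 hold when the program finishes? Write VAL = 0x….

[0] flags=0010 → (cmp)
[1] flags=0010 GE?T → r4=0x44
[2] flags=0010 CS?T → r0=0x89
[3] flags=1000 → (cmp)
[4] flags=1000 NE?T → r0=0x08
[5] flags=1000 CC?T → r0=0x10

VAL = 0x10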